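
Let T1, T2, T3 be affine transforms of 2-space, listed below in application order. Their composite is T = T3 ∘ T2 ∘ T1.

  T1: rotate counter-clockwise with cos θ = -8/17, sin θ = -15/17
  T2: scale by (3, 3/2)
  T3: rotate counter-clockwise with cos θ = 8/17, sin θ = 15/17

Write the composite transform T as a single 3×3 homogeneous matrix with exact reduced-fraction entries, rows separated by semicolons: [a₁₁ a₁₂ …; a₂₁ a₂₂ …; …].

T = [291/578 540/289 0; -540/289 579/289 0; 0 0 1]

T1 = [-8/17 15/17 0; -15/17 -8/17 0; 0 0 1]
T2·T1 = [-24/17 45/17 0; -45/34 -12/17 0; 0 0 1]
T3·…·T1 = [291/578 540/289 0; -540/289 579/289 0; 0 0 1]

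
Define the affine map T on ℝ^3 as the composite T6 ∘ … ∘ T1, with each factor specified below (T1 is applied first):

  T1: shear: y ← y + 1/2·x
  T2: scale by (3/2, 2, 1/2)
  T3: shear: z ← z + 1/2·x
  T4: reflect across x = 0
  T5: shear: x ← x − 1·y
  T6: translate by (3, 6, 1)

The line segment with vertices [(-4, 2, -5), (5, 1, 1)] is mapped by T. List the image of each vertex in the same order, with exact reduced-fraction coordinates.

image vertices: (9, 6, -9/2), (-23/2, 13, 21/4)

T1 shear: y ← y + 1/2·x: (-4, 2, -5) → (-4, 0, -5); (5, 1, 1) → (5, 7/2, 1)
T2 scale by (3/2, 2, 1/2): (-4, 0, -5) → (-6, 0, -5/2); (5, 7/2, 1) → (15/2, 7, 1/2)
T3 shear: z ← z + 1/2·x: (-6, 0, -5/2) → (-6, 0, -11/2); (15/2, 7, 1/2) → (15/2, 7, 17/4)
T4 reflect across x = 0: (-6, 0, -11/2) → (6, 0, -11/2); (15/2, 7, 17/4) → (-15/2, 7, 17/4)
T5 shear: x ← x − 1·y: (6, 0, -11/2) → (6, 0, -11/2); (-15/2, 7, 17/4) → (-29/2, 7, 17/4)
T6 translate by (3, 6, 1): (6, 0, -11/2) → (9, 6, -9/2); (-29/2, 7, 17/4) → (-23/2, 13, 21/4)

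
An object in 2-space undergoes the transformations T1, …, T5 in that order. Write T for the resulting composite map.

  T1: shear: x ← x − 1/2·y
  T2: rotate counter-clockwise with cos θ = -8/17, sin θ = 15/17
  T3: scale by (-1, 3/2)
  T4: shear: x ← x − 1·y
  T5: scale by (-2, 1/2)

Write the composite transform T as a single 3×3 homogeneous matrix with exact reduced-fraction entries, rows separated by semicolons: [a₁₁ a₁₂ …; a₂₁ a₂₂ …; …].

T = [29/17 -137/34 0; 45/68 -93/136 0; 0 0 1]

T1 = [1 -1/2 0; 0 1 0; 0 0 1]
T2·T1 = [-8/17 -11/17 0; 15/17 -31/34 0; 0 0 1]
T3·…·T1 = [8/17 11/17 0; 45/34 -93/68 0; 0 0 1]
T4·…·T1 = [-29/34 137/68 0; 45/34 -93/68 0; 0 0 1]
T5·…·T1 = [29/17 -137/34 0; 45/68 -93/136 0; 0 0 1]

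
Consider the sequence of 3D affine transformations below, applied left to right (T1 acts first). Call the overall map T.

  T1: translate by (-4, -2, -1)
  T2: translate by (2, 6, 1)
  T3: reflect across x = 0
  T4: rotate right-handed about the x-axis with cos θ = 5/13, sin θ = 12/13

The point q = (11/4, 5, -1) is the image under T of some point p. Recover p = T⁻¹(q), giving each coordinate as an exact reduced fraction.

p = (-3/4, -3, -5)

T1 = [1 0 0 -4; 0 1 0 -2; 0 0 1 -1; 0 0 0 1]
T2·T1 = [1 0 0 -2; 0 1 0 4; 0 0 1 0; 0 0 0 1]
T3·…·T1 = [-1 0 0 2; 0 1 0 4; 0 0 1 0; 0 0 0 1]
T4·…·T1 = [-1 0 0 2; 0 5/13 -12/13 20/13; 0 12/13 5/13 48/13; 0 0 0 1]
det M = -1; M⁻¹ = [-1 0 0 2; 0 5/13 12/13 -4; 0 -12/13 5/13 0; 0 0 0 1]
M⁻¹ · (11/4, 5, -1)ᵀ = (-3/4, -3, -5)ᵀ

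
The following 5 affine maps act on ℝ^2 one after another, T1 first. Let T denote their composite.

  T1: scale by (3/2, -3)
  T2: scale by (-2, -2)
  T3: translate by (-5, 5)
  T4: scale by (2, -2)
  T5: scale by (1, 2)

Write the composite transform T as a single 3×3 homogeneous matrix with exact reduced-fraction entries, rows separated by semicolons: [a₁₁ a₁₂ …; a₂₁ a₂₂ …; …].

T = [-6 0 -10; 0 -24 -20; 0 0 1]

T1 = [3/2 0 0; 0 -3 0; 0 0 1]
T2·T1 = [-3 0 0; 0 6 0; 0 0 1]
T3·…·T1 = [-3 0 -5; 0 6 5; 0 0 1]
T4·…·T1 = [-6 0 -10; 0 -12 -10; 0 0 1]
T5·…·T1 = [-6 0 -10; 0 -24 -20; 0 0 1]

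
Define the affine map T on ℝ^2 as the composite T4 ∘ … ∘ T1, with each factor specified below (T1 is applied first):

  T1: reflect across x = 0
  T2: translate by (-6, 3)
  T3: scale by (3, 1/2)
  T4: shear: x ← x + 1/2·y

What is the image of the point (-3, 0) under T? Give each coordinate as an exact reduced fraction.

T(p) = (-33/4, 3/2)

T1 reflect across x = 0: (-3, 0) → (3, 0)
T2 translate by (-6, 3): (3, 0) → (-3, 3)
T3 scale by (3, 1/2): (-3, 3) → (-9, 3/2)
T4 shear: x ← x + 1/2·y: (-9, 3/2) → (-33/4, 3/2)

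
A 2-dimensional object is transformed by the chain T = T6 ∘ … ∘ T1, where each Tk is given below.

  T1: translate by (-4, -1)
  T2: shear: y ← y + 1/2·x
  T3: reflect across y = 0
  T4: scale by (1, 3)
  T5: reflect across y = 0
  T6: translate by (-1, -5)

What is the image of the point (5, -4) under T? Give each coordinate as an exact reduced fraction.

T(p) = (0, -37/2)

T1 translate by (-4, -1): (5, -4) → (1, -5)
T2 shear: y ← y + 1/2·x: (1, -5) → (1, -9/2)
T3 reflect across y = 0: (1, -9/2) → (1, 9/2)
T4 scale by (1, 3): (1, 9/2) → (1, 27/2)
T5 reflect across y = 0: (1, 27/2) → (1, -27/2)
T6 translate by (-1, -5): (1, -27/2) → (0, -37/2)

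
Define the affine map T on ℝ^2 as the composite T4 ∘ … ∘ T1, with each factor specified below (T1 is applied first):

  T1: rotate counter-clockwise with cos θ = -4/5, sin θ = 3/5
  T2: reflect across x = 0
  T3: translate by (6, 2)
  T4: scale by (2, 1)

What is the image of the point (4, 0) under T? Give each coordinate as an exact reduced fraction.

T(p) = (92/5, 22/5)

T1 rotate counter-clockwise with cos θ = -4/5, sin θ = 3/5: (4, 0) → (-16/5, 12/5)
T2 reflect across x = 0: (-16/5, 12/5) → (16/5, 12/5)
T3 translate by (6, 2): (16/5, 12/5) → (46/5, 22/5)
T4 scale by (2, 1): (46/5, 22/5) → (92/5, 22/5)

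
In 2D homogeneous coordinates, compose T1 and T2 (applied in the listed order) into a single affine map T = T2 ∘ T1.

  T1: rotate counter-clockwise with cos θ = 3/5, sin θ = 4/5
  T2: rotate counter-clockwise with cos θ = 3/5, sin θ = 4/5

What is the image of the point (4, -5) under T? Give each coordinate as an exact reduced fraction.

T(p) = (92/25, 131/25)

T1 rotate counter-clockwise with cos θ = 3/5, sin θ = 4/5: (4, -5) → (32/5, 1/5)
T2 rotate counter-clockwise with cos θ = 3/5, sin θ = 4/5: (32/5, 1/5) → (92/25, 131/25)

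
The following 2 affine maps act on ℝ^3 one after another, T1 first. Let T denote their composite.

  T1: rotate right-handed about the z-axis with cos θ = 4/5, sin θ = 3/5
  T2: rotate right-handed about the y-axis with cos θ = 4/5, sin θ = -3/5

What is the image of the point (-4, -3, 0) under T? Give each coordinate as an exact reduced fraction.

T1 rotate right-handed about the z-axis with cos θ = 4/5, sin θ = 3/5: (-4, -3, 0) → (-7/5, -24/5, 0)
T2 rotate right-handed about the y-axis with cos θ = 4/5, sin θ = -3/5: (-7/5, -24/5, 0) → (-28/25, -24/5, -21/25)

T(p) = (-28/25, -24/5, -21/25)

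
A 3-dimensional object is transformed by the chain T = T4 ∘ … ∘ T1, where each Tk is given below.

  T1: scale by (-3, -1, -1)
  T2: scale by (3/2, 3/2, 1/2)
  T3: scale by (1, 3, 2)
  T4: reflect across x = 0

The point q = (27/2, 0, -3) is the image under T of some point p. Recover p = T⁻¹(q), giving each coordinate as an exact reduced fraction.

T1 = [-3 0 0 0; 0 -1 0 0; 0 0 -1 0; 0 0 0 1]
T2·T1 = [-9/2 0 0 0; 0 -3/2 0 0; 0 0 -1/2 0; 0 0 0 1]
T3·…·T1 = [-9/2 0 0 0; 0 -9/2 0 0; 0 0 -1 0; 0 0 0 1]
T4·…·T1 = [9/2 0 0 0; 0 -9/2 0 0; 0 0 -1 0; 0 0 0 1]
det M = 81/4; M⁻¹ = [2/9 0 0 0; 0 -2/9 0 0; 0 0 -1 0; 0 0 0 1]
M⁻¹ · (27/2, 0, -3)ᵀ = (3, 0, 3)ᵀ

p = (3, 0, 3)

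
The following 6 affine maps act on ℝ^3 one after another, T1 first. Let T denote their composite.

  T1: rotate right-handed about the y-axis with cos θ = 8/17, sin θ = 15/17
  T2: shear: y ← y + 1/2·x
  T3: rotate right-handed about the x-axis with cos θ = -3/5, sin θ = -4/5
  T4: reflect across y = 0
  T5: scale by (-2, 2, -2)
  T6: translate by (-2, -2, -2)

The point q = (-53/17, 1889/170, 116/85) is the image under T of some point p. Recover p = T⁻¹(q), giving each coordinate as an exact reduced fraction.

T1 = [8/17 0 15/17 0; 0 1 0 0; -15/17 0 8/17 0; 0 0 0 1]
T2·T1 = [8/17 0 15/17 0; 4/17 1 15/34 0; -15/17 0 8/17 0; 0 0 0 1]
T3·…·T1 = [8/17 0 15/17 0; -72/85 -3/5 19/170 0; 29/85 -4/5 -54/85 0; 0 0 0 1]
T4·…·T1 = [8/17 0 15/17 0; 72/85 3/5 -19/170 0; 29/85 -4/5 -54/85 0; 0 0 0 1]
T5·…·T1 = [-16/17 0 -30/17 0; 144/85 6/5 -19/85 0; -58/85 8/5 108/85 0; 0 0 0 1]
T6·…·T1 = [-16/17 0 -30/17 -2; 144/85 6/5 -19/85 -2; -58/85 8/5 108/85 -2; 0 0 0 1]
det M = -8; M⁻¹ = [-4/17 6/17 -9/34 -5/17; 1/4 3/10 2/5 19/10; -15/34 -16/85 12/85 -83/85; 0 0 0 1]
M⁻¹ · (-53/17, 1889/170, 116/85)ᵀ = (4, 5, -3/2)ᵀ

p = (4, 5, -3/2)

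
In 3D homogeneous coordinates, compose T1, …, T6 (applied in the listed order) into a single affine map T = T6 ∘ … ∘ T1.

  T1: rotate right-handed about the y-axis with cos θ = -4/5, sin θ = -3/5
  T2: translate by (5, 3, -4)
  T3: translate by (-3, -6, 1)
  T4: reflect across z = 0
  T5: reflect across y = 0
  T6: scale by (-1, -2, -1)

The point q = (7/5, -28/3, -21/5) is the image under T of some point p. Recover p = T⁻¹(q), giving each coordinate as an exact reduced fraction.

p = (2, -5/3, 3)

T1 = [-4/5 0 -3/5 0; 0 1 0 0; 3/5 0 -4/5 0; 0 0 0 1]
T2·T1 = [-4/5 0 -3/5 5; 0 1 0 3; 3/5 0 -4/5 -4; 0 0 0 1]
T3·…·T1 = [-4/5 0 -3/5 2; 0 1 0 -3; 3/5 0 -4/5 -3; 0 0 0 1]
T4·…·T1 = [-4/5 0 -3/5 2; 0 1 0 -3; -3/5 0 4/5 3; 0 0 0 1]
T5·…·T1 = [-4/5 0 -3/5 2; 0 -1 0 3; -3/5 0 4/5 3; 0 0 0 1]
T6·…·T1 = [4/5 0 3/5 -2; 0 2 0 -6; 3/5 0 -4/5 -3; 0 0 0 1]
det M = -2; M⁻¹ = [4/5 0 3/5 17/5; 0 1/2 0 3; 3/5 0 -4/5 -6/5; 0 0 0 1]
M⁻¹ · (7/5, -28/3, -21/5)ᵀ = (2, -5/3, 3)ᵀ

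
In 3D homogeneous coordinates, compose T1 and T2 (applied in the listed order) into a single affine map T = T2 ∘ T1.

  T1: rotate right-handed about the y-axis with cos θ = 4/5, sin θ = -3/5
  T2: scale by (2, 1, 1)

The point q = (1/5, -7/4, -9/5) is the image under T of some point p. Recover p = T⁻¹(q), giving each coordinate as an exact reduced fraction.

p = (-1, -7/4, -3/2)

T1 = [4/5 0 -3/5 0; 0 1 0 0; 3/5 0 4/5 0; 0 0 0 1]
T2·T1 = [8/5 0 -6/5 0; 0 1 0 0; 3/5 0 4/5 0; 0 0 0 1]
det M = 2; M⁻¹ = [2/5 0 3/5 0; 0 1 0 0; -3/10 0 4/5 0; 0 0 0 1]
M⁻¹ · (1/5, -7/4, -9/5)ᵀ = (-1, -7/4, -3/2)ᵀ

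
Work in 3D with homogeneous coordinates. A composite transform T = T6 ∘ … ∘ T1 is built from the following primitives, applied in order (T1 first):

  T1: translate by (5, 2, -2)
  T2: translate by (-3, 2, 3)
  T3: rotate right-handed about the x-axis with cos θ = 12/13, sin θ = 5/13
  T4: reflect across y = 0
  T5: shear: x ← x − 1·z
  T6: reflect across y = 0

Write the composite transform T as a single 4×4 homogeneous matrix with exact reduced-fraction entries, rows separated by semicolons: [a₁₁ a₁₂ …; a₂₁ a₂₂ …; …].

T = [1 -5/13 -12/13 -6/13; 0 12/13 -5/13 43/13; 0 5/13 12/13 32/13; 0 0 0 1]

T1 = [1 0 0 5; 0 1 0 2; 0 0 1 -2; 0 0 0 1]
T2·T1 = [1 0 0 2; 0 1 0 4; 0 0 1 1; 0 0 0 1]
T3·…·T1 = [1 0 0 2; 0 12/13 -5/13 43/13; 0 5/13 12/13 32/13; 0 0 0 1]
T4·…·T1 = [1 0 0 2; 0 -12/13 5/13 -43/13; 0 5/13 12/13 32/13; 0 0 0 1]
T5·…·T1 = [1 -5/13 -12/13 -6/13; 0 -12/13 5/13 -43/13; 0 5/13 12/13 32/13; 0 0 0 1]
T6·…·T1 = [1 -5/13 -12/13 -6/13; 0 12/13 -5/13 43/13; 0 5/13 12/13 32/13; 0 0 0 1]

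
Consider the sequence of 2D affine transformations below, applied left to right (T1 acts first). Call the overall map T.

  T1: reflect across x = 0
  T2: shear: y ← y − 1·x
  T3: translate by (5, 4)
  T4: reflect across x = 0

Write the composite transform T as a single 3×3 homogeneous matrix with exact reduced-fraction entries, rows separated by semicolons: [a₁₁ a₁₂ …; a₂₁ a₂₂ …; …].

T1 = [-1 0 0; 0 1 0; 0 0 1]
T2·T1 = [-1 0 0; 1 1 0; 0 0 1]
T3·…·T1 = [-1 0 5; 1 1 4; 0 0 1]
T4·…·T1 = [1 0 -5; 1 1 4; 0 0 1]

T = [1 0 -5; 1 1 4; 0 0 1]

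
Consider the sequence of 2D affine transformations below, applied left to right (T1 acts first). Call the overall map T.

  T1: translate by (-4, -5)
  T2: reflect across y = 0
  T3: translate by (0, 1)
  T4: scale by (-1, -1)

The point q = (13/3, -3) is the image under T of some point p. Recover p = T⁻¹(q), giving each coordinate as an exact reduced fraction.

T1 = [1 0 -4; 0 1 -5; 0 0 1]
T2·T1 = [1 0 -4; 0 -1 5; 0 0 1]
T3·…·T1 = [1 0 -4; 0 -1 6; 0 0 1]
T4·…·T1 = [-1 0 4; 0 1 -6; 0 0 1]
det M = -1; M⁻¹ = [-1 0 4; 0 1 6; 0 0 1]
M⁻¹ · (13/3, -3)ᵀ = (-1/3, 3)ᵀ

p = (-1/3, 3)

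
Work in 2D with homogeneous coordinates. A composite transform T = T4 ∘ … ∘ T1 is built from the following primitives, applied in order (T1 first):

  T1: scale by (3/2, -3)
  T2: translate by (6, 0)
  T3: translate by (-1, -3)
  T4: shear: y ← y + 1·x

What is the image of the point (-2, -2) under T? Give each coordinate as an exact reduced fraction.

T(p) = (2, 5)

T1 scale by (3/2, -3): (-2, -2) → (-3, 6)
T2 translate by (6, 0): (-3, 6) → (3, 6)
T3 translate by (-1, -3): (3, 6) → (2, 3)
T4 shear: y ← y + 1·x: (2, 3) → (2, 5)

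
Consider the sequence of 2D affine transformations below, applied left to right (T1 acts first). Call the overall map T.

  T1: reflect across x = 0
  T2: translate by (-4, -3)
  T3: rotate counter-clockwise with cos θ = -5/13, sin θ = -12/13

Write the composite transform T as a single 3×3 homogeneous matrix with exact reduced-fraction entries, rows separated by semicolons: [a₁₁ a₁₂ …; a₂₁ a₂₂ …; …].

T = [5/13 12/13 -16/13; 12/13 -5/13 63/13; 0 0 1]

T1 = [-1 0 0; 0 1 0; 0 0 1]
T2·T1 = [-1 0 -4; 0 1 -3; 0 0 1]
T3·…·T1 = [5/13 12/13 -16/13; 12/13 -5/13 63/13; 0 0 1]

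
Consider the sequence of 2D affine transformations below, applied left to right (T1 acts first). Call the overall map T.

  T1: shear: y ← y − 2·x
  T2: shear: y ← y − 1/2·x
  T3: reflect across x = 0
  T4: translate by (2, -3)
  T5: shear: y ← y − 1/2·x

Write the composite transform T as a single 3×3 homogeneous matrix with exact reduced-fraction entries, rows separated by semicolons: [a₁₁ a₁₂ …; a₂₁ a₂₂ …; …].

T = [-1 0 2; -2 1 -4; 0 0 1]

T1 = [1 0 0; -2 1 0; 0 0 1]
T2·T1 = [1 0 0; -5/2 1 0; 0 0 1]
T3·…·T1 = [-1 0 0; -5/2 1 0; 0 0 1]
T4·…·T1 = [-1 0 2; -5/2 1 -3; 0 0 1]
T5·…·T1 = [-1 0 2; -2 1 -4; 0 0 1]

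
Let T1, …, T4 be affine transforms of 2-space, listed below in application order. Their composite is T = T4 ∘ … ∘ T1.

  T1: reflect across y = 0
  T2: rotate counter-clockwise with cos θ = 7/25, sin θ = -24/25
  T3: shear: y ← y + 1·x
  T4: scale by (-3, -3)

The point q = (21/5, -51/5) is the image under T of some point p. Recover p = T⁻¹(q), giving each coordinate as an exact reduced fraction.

T1 = [1 0 0; 0 -1 0; 0 0 1]
T2·T1 = [7/25 -24/25 0; -24/25 -7/25 0; 0 0 1]
T3·…·T1 = [7/25 -24/25 0; -17/25 -31/25 0; 0 0 1]
T4·…·T1 = [-21/25 72/25 0; 51/25 93/25 0; 0 0 1]
det M = -9; M⁻¹ = [-31/75 8/25 0; 17/75 7/75 0; 0 0 1]
M⁻¹ · (21/5, -51/5)ᵀ = (-5, 0)ᵀ

p = (-5, 0)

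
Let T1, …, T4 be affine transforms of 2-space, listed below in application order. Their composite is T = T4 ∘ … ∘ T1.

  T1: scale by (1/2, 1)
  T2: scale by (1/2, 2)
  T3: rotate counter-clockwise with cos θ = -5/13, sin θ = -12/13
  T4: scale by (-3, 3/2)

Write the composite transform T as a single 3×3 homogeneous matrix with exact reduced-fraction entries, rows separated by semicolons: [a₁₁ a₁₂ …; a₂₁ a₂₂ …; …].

T = [15/52 -72/13 0; -9/26 -15/13 0; 0 0 1]

T1 = [1/2 0 0; 0 1 0; 0 0 1]
T2·T1 = [1/4 0 0; 0 2 0; 0 0 1]
T3·…·T1 = [-5/52 24/13 0; -3/13 -10/13 0; 0 0 1]
T4·…·T1 = [15/52 -72/13 0; -9/26 -15/13 0; 0 0 1]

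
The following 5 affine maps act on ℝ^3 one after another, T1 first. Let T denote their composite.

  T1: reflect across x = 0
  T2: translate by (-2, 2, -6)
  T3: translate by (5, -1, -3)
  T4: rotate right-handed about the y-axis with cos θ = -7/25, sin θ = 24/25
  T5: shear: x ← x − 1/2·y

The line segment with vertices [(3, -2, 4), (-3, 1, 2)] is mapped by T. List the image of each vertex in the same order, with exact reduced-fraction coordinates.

T1 reflect across x = 0: (3, -2, 4) → (-3, -2, 4); (-3, 1, 2) → (3, 1, 2)
T2 translate by (-2, 2, -6): (-3, -2, 4) → (-5, 0, -2); (3, 1, 2) → (1, 3, -4)
T3 translate by (5, -1, -3): (-5, 0, -2) → (0, -1, -5); (1, 3, -4) → (6, 2, -7)
T4 rotate right-handed about the y-axis with cos θ = -7/25, sin θ = 24/25: (0, -1, -5) → (-24/5, -1, 7/5); (6, 2, -7) → (-42/5, 2, -19/5)
T5 shear: x ← x − 1/2·y: (-24/5, -1, 7/5) → (-43/10, -1, 7/5); (-42/5, 2, -19/5) → (-47/5, 2, -19/5)

image vertices: (-43/10, -1, 7/5), (-47/5, 2, -19/5)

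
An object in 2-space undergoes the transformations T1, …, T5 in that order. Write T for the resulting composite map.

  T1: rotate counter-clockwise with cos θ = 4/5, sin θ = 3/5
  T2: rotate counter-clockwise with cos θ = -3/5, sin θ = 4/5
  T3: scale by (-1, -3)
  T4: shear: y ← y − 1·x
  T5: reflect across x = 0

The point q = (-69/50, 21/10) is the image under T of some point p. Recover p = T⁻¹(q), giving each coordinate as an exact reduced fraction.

p = (1, 3/2)

T1 = [4/5 -3/5 0; 3/5 4/5 0; 0 0 1]
T2·T1 = [-24/25 -7/25 0; 7/25 -24/25 0; 0 0 1]
T3·…·T1 = [24/25 7/25 0; -21/25 72/25 0; 0 0 1]
T4·…·T1 = [24/25 7/25 0; -9/5 13/5 0; 0 0 1]
T5·…·T1 = [-24/25 -7/25 0; -9/5 13/5 0; 0 0 1]
det M = -3; M⁻¹ = [-13/15 -7/75 0; -3/5 8/25 0; 0 0 1]
M⁻¹ · (-69/50, 21/10)ᵀ = (1, 3/2)ᵀ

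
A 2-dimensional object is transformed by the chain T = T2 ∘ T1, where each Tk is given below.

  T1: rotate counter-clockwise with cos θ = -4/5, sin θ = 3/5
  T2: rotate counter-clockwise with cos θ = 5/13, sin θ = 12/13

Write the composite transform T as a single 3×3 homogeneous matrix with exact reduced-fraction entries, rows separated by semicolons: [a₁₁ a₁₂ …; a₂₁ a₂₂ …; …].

T = [-56/65 33/65 0; -33/65 -56/65 0; 0 0 1]

T1 = [-4/5 -3/5 0; 3/5 -4/5 0; 0 0 1]
T2·T1 = [-56/65 33/65 0; -33/65 -56/65 0; 0 0 1]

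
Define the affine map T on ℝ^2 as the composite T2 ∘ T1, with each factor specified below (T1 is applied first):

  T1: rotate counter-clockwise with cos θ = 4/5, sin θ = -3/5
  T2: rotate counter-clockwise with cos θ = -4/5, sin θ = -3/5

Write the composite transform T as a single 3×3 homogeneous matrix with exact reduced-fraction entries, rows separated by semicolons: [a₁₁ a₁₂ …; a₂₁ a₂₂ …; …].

T = [-1 0 0; 0 -1 0; 0 0 1]

T1 = [4/5 3/5 0; -3/5 4/5 0; 0 0 1]
T2·T1 = [-1 0 0; 0 -1 0; 0 0 1]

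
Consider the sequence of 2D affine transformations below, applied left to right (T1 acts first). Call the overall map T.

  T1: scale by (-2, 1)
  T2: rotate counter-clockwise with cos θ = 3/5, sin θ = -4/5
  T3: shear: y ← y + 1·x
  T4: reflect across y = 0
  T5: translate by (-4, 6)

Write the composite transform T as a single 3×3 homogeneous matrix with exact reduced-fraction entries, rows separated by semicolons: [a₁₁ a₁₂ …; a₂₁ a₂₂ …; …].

T = [-6/5 4/5 -4; -2/5 -7/5 6; 0 0 1]

T1 = [-2 0 0; 0 1 0; 0 0 1]
T2·T1 = [-6/5 4/5 0; 8/5 3/5 0; 0 0 1]
T3·…·T1 = [-6/5 4/5 0; 2/5 7/5 0; 0 0 1]
T4·…·T1 = [-6/5 4/5 0; -2/5 -7/5 0; 0 0 1]
T5·…·T1 = [-6/5 4/5 -4; -2/5 -7/5 6; 0 0 1]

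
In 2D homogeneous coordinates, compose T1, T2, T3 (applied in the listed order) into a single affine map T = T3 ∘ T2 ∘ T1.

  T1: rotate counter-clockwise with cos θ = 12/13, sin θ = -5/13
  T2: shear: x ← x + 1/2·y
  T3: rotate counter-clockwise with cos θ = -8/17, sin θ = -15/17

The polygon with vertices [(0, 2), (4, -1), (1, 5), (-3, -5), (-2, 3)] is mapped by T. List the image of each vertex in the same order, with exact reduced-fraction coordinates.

image vertices: (184/221, -522/221), (-696/221, -149/221), (309/221, -2815/442), (-7/221, 3225/442), (34/13, -34/13)

T1 rotate counter-clockwise with cos θ = 12/13, sin θ = -5/13: (0, 2) → (10/13, 24/13); (4, -1) → (43/13, -32/13); (1, 5) → (37/13, 55/13); (-3, -5) → (-61/13, -45/13); (-2, 3) → (-9/13, 46/13)
T2 shear: x ← x + 1/2·y: (10/13, 24/13) → (22/13, 24/13); (43/13, -32/13) → (27/13, -32/13); (37/13, 55/13) → (129/26, 55/13); (-61/13, -45/13) → (-167/26, -45/13); (-9/13, 46/13) → (14/13, 46/13)
T3 rotate counter-clockwise with cos θ = -8/17, sin θ = -15/17: (22/13, 24/13) → (184/221, -522/221); (27/13, -32/13) → (-696/221, -149/221); (129/26, 55/13) → (309/221, -2815/442); (-167/26, -45/13) → (-7/221, 3225/442); (14/13, 46/13) → (34/13, -34/13)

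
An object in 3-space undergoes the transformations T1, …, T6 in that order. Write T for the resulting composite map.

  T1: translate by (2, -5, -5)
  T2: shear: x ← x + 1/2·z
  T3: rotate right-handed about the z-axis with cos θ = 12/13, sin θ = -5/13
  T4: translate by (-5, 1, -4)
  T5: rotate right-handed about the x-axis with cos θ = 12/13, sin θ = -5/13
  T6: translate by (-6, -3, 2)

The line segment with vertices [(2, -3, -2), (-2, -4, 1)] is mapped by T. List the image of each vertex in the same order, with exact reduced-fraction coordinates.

T1 translate by (2, -5, -5): (2, -3, -2) → (4, -8, -7); (-2, -4, 1) → (0, -9, -4)
T2 shear: x ← x + 1/2·z: (4, -8, -7) → (1/2, -8, -7); (0, -9, -4) → (-2, -9, -4)
T3 rotate right-handed about the z-axis with cos θ = 12/13, sin θ = -5/13: (1/2, -8, -7) → (-34/13, -197/26, -7); (-2, -9, -4) → (-69/13, -98/13, -4)
T4 translate by (-5, 1, -4): (-34/13, -197/26, -7) → (-99/13, -171/26, -11); (-69/13, -98/13, -4) → (-134/13, -85/13, -8)
T5 rotate right-handed about the x-axis with cos θ = 12/13, sin θ = -5/13: (-99/13, -171/26, -11) → (-99/13, -1741/169, -2577/338); (-134/13, -85/13, -8) → (-134/13, -1540/169, -823/169)
T6 translate by (-6, -3, 2): (-99/13, -1741/169, -2577/338) → (-177/13, -2248/169, -1901/338); (-134/13, -1540/169, -823/169) → (-212/13, -2047/169, -485/169)

image vertices: (-177/13, -2248/169, -1901/338), (-212/13, -2047/169, -485/169)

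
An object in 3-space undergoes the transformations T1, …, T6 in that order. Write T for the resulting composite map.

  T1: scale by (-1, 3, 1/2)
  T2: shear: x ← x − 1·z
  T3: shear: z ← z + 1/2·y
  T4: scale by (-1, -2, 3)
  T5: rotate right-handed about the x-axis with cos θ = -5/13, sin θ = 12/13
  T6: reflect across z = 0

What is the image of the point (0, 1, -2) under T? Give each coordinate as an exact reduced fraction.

T1 scale by (-1, 3, 1/2): (0, 1, -2) → (0, 3, -1)
T2 shear: x ← x − 1·z: (0, 3, -1) → (1, 3, -1)
T3 shear: z ← z + 1/2·y: (1, 3, -1) → (1, 3, 1/2)
T4 scale by (-1, -2, 3): (1, 3, 1/2) → (-1, -6, 3/2)
T5 rotate right-handed about the x-axis with cos θ = -5/13, sin θ = 12/13: (-1, -6, 3/2) → (-1, 12/13, -159/26)
T6 reflect across z = 0: (-1, 12/13, -159/26) → (-1, 12/13, 159/26)

T(p) = (-1, 12/13, 159/26)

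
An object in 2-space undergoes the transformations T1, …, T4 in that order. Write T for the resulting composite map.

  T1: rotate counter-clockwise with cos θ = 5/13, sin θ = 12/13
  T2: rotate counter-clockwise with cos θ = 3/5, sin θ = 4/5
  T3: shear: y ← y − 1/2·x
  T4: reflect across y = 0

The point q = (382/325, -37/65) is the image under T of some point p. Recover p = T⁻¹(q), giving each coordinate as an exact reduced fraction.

T1 = [5/13 -12/13 0; 12/13 5/13 0; 0 0 1]
T2·T1 = [-33/65 -56/65 0; 56/65 -33/65 0; 0 0 1]
T3·…·T1 = [-33/65 -56/65 0; 29/26 -1/13 0; 0 0 1]
T4·…·T1 = [-33/65 -56/65 0; -29/26 1/13 0; 0 0 1]
det M = -1; M⁻¹ = [-1/13 -56/65 0; -29/26 33/65 0; 0 0 1]
M⁻¹ · (382/325, -37/65)ᵀ = (2/5, -8/5)ᵀ

p = (2/5, -8/5)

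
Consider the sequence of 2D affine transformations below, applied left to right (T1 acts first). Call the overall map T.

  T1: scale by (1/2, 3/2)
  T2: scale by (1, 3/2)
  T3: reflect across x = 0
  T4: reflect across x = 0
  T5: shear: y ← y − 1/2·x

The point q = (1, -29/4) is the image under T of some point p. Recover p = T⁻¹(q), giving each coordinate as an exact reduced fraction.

T1 = [1/2 0 0; 0 3/2 0; 0 0 1]
T2·T1 = [1/2 0 0; 0 9/4 0; 0 0 1]
T3·…·T1 = [-1/2 0 0; 0 9/4 0; 0 0 1]
T4·…·T1 = [1/2 0 0; 0 9/4 0; 0 0 1]
T5·…·T1 = [1/2 0 0; -1/4 9/4 0; 0 0 1]
det M = 9/8; M⁻¹ = [2 0 0; 2/9 4/9 0; 0 0 1]
M⁻¹ · (1, -29/4)ᵀ = (2, -3)ᵀ

p = (2, -3)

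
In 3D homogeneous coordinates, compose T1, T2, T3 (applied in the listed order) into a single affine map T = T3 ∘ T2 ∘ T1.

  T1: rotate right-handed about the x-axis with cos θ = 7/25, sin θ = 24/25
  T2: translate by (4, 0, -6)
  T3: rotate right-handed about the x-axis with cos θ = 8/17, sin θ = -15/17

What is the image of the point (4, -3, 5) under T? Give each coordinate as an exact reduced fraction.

T1 rotate right-handed about the x-axis with cos θ = 7/25, sin θ = 24/25: (4, -3, 5) → (4, -141/25, -37/25)
T2 translate by (4, 0, -6): (4, -141/25, -37/25) → (8, -141/25, -187/25)
T3 rotate right-handed about the x-axis with cos θ = 8/17, sin θ = -15/17: (8, -141/25, -187/25) → (8, -3933/425, 619/425)

T(p) = (8, -3933/425, 619/425)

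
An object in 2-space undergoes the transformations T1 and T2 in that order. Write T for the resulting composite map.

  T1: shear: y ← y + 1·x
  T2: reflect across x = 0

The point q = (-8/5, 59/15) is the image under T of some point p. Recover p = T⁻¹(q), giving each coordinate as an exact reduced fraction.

T1 = [1 0 0; 1 1 0; 0 0 1]
T2·T1 = [-1 0 0; 1 1 0; 0 0 1]
det M = -1; M⁻¹ = [-1 0 0; 1 1 0; 0 0 1]
M⁻¹ · (-8/5, 59/15)ᵀ = (8/5, 7/3)ᵀ

p = (8/5, 7/3)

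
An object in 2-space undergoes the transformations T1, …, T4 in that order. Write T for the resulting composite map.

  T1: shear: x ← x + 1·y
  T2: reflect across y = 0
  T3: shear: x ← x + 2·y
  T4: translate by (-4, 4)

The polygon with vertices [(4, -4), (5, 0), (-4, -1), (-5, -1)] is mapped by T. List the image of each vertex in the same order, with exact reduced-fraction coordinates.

image vertices: (4, 8), (1, 4), (-7, 5), (-8, 5)

T1 shear: x ← x + 1·y: (4, -4) → (0, -4); (5, 0) → (5, 0); (-4, -1) → (-5, -1); (-5, -1) → (-6, -1)
T2 reflect across y = 0: (0, -4) → (0, 4); (5, 0) → (5, 0); (-5, -1) → (-5, 1); (-6, -1) → (-6, 1)
T3 shear: x ← x + 2·y: (0, 4) → (8, 4); (5, 0) → (5, 0); (-5, 1) → (-3, 1); (-6, 1) → (-4, 1)
T4 translate by (-4, 4): (8, 4) → (4, 8); (5, 0) → (1, 4); (-3, 1) → (-7, 5); (-4, 1) → (-8, 5)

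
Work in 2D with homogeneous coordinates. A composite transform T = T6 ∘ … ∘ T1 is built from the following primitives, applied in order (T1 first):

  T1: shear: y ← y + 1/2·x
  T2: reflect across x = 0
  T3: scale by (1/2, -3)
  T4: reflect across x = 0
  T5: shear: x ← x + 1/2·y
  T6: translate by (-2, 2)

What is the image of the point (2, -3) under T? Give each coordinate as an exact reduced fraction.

T1 shear: y ← y + 1/2·x: (2, -3) → (2, -2)
T2 reflect across x = 0: (2, -2) → (-2, -2)
T3 scale by (1/2, -3): (-2, -2) → (-1, 6)
T4 reflect across x = 0: (-1, 6) → (1, 6)
T5 shear: x ← x + 1/2·y: (1, 6) → (4, 6)
T6 translate by (-2, 2): (4, 6) → (2, 8)

T(p) = (2, 8)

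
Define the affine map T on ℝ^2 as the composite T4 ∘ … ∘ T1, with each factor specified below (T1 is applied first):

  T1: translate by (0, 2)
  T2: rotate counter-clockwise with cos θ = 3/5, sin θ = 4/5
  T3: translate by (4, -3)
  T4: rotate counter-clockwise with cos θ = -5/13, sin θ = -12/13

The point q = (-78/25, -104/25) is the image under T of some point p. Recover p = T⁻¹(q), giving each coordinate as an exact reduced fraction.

p = (2, -9/5)

T1 = [1 0 0; 0 1 2; 0 0 1]
T2·T1 = [3/5 -4/5 -8/5; 4/5 3/5 6/5; 0 0 1]
T3·…·T1 = [3/5 -4/5 12/5; 4/5 3/5 -9/5; 0 0 1]
T4·…·T1 = [33/65 56/65 -168/65; -56/65 33/65 -99/65; 0 0 1]
det M = 1; M⁻¹ = [33/65 -56/65 0; 56/65 33/65 3; 0 0 1]
M⁻¹ · (-78/25, -104/25)ᵀ = (2, -9/5)ᵀ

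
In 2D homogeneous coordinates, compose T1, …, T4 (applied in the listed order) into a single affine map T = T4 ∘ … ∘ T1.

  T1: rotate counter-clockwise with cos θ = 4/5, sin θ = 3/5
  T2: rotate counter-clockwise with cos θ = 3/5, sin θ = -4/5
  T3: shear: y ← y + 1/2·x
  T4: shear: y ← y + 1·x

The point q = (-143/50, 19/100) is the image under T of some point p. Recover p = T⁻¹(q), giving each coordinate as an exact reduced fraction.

T1 = [4/5 -3/5 0; 3/5 4/5 0; 0 0 1]
T2·T1 = [24/25 7/25 0; -7/25 24/25 0; 0 0 1]
T3·…·T1 = [24/25 7/25 0; 1/5 11/10 0; 0 0 1]
T4·…·T1 = [24/25 7/25 0; 29/25 69/50 0; 0 0 1]
det M = 1; M⁻¹ = [69/50 -7/25 0; -29/25 24/25 0; 0 0 1]
M⁻¹ · (-143/50, 19/100)ᵀ = (-4, 7/2)ᵀ

p = (-4, 7/2)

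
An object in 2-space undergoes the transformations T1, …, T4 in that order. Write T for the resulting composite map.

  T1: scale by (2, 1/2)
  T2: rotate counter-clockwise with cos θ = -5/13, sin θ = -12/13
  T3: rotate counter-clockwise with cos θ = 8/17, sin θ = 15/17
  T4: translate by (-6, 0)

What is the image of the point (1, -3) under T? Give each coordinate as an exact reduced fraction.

T1 scale by (2, 1/2): (1, -3) → (2, -3/2)
T2 rotate counter-clockwise with cos θ = -5/13, sin θ = -12/13: (2, -3/2) → (-28/13, -33/26)
T3 rotate counter-clockwise with cos θ = 8/17, sin θ = 15/17: (-28/13, -33/26) → (47/442, -552/221)
T4 translate by (-6, 0): (47/442, -552/221) → (-2605/442, -552/221)

T(p) = (-2605/442, -552/221)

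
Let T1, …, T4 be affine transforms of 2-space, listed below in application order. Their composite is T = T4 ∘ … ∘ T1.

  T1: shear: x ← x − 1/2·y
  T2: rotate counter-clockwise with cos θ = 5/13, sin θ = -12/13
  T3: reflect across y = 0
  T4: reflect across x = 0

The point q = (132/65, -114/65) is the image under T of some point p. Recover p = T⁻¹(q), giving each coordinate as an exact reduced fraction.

p = (-3, -6/5)

T1 = [1 -1/2 0; 0 1 0; 0 0 1]
T2·T1 = [5/13 19/26 0; -12/13 11/13 0; 0 0 1]
T3·…·T1 = [5/13 19/26 0; 12/13 -11/13 0; 0 0 1]
T4·…·T1 = [-5/13 -19/26 0; 12/13 -11/13 0; 0 0 1]
det M = 1; M⁻¹ = [-11/13 19/26 0; -12/13 -5/13 0; 0 0 1]
M⁻¹ · (132/65, -114/65)ᵀ = (-3, -6/5)ᵀ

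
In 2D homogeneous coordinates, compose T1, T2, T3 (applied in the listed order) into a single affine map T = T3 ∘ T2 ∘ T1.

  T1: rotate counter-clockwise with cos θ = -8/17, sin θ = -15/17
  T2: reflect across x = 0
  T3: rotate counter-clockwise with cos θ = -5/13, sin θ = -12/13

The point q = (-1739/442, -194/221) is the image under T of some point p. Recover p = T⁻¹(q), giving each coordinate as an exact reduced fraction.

p = (4, -1/2)

T1 = [-8/17 15/17 0; -15/17 -8/17 0; 0 0 1]
T2·T1 = [8/17 -15/17 0; -15/17 -8/17 0; 0 0 1]
T3·…·T1 = [-220/221 -21/221 0; -21/221 220/221 0; 0 0 1]
det M = -1; M⁻¹ = [-220/221 -21/221 0; -21/221 220/221 0; 0 0 1]
M⁻¹ · (-1739/442, -194/221)ᵀ = (4, -1/2)ᵀ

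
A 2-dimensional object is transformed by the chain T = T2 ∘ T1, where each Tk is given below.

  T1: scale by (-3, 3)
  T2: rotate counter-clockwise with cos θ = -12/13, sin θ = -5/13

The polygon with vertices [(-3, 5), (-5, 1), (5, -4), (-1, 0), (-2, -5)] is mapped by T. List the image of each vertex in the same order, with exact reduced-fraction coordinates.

T1 scale by (-3, 3): (-3, 5) → (9, 15); (-5, 1) → (15, 3); (5, -4) → (-15, -12); (-1, 0) → (3, 0); (-2, -5) → (6, -15)
T2 rotate counter-clockwise with cos θ = -12/13, sin θ = -5/13: (9, 15) → (-33/13, -225/13); (15, 3) → (-165/13, -111/13); (-15, -12) → (120/13, 219/13); (3, 0) → (-36/13, -15/13); (6, -15) → (-147/13, 150/13)

image vertices: (-33/13, -225/13), (-165/13, -111/13), (120/13, 219/13), (-36/13, -15/13), (-147/13, 150/13)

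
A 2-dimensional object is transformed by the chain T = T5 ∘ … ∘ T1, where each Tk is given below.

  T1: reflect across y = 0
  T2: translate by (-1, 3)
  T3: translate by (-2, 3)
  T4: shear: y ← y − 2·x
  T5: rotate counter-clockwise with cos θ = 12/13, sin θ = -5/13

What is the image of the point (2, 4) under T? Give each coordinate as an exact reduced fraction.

T(p) = (8/13, 53/13)

T1 reflect across y = 0: (2, 4) → (2, -4)
T2 translate by (-1, 3): (2, -4) → (1, -1)
T3 translate by (-2, 3): (1, -1) → (-1, 2)
T4 shear: y ← y − 2·x: (-1, 2) → (-1, 4)
T5 rotate counter-clockwise with cos θ = 12/13, sin θ = -5/13: (-1, 4) → (8/13, 53/13)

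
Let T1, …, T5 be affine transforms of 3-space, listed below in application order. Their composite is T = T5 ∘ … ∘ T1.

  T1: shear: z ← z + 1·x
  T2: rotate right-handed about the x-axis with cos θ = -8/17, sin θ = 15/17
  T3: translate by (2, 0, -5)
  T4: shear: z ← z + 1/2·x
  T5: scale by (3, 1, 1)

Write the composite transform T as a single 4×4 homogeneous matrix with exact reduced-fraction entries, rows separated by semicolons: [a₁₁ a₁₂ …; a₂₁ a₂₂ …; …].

T = [3 0 0 6; -15/17 -8/17 -15/17 0; 1/34 15/17 -8/17 -4; 0 0 0 1]

T1 = [1 0 0 0; 0 1 0 0; 1 0 1 0; 0 0 0 1]
T2·T1 = [1 0 0 0; -15/17 -8/17 -15/17 0; -8/17 15/17 -8/17 0; 0 0 0 1]
T3·…·T1 = [1 0 0 2; -15/17 -8/17 -15/17 0; -8/17 15/17 -8/17 -5; 0 0 0 1]
T4·…·T1 = [1 0 0 2; -15/17 -8/17 -15/17 0; 1/34 15/17 -8/17 -4; 0 0 0 1]
T5·…·T1 = [3 0 0 6; -15/17 -8/17 -15/17 0; 1/34 15/17 -8/17 -4; 0 0 0 1]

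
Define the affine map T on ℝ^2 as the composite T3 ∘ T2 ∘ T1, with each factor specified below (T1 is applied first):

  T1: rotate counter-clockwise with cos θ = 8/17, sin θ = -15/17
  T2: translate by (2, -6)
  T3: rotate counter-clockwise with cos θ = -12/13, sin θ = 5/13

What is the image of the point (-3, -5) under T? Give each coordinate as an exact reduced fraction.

T1 rotate counter-clockwise with cos θ = 8/17, sin θ = -15/17: (-3, -5) → (-99/17, 5/17)
T2 translate by (2, -6): (-99/17, 5/17) → (-65/17, -97/17)
T3 rotate counter-clockwise with cos θ = -12/13, sin θ = 5/13: (-65/17, -97/17) → (1265/221, 839/221)

T(p) = (1265/221, 839/221)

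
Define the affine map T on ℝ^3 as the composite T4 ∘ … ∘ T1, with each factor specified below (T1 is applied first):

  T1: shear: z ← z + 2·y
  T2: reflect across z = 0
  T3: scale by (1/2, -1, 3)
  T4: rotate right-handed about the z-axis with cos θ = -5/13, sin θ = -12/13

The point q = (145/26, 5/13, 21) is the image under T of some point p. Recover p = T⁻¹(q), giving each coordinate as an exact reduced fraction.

p = (-5, -5, 3)

T1 = [1 0 0 0; 0 1 0 0; 0 2 1 0; 0 0 0 1]
T2·T1 = [1 0 0 0; 0 1 0 0; 0 -2 -1 0; 0 0 0 1]
T3·…·T1 = [1/2 0 0 0; 0 -1 0 0; 0 -6 -3 0; 0 0 0 1]
T4·…·T1 = [-5/26 -12/13 0 0; -6/13 5/13 0 0; 0 -6 -3 0; 0 0 0 1]
det M = 3/2; M⁻¹ = [-10/13 -24/13 0 0; -12/13 5/13 0 0; 24/13 -10/13 -1/3 0; 0 0 0 1]
M⁻¹ · (145/26, 5/13, 21)ᵀ = (-5, -5, 3)ᵀ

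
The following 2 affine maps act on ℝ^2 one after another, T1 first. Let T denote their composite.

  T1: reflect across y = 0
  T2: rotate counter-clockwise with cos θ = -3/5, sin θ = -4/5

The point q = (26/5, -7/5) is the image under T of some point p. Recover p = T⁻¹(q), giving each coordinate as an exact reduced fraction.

T1 = [1 0 0; 0 -1 0; 0 0 1]
T2·T1 = [-3/5 -4/5 0; -4/5 3/5 0; 0 0 1]
det M = -1; M⁻¹ = [-3/5 -4/5 0; -4/5 3/5 0; 0 0 1]
M⁻¹ · (26/5, -7/5)ᵀ = (-2, -5)ᵀ

p = (-2, -5)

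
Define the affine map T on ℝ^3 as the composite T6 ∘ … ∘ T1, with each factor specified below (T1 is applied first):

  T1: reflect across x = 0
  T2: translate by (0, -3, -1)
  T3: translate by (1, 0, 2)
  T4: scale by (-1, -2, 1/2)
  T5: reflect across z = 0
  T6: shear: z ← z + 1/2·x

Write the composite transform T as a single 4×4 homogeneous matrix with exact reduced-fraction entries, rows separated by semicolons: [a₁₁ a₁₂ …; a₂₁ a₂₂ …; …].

T1 = [-1 0 0 0; 0 1 0 0; 0 0 1 0; 0 0 0 1]
T2·T1 = [-1 0 0 0; 0 1 0 -3; 0 0 1 -1; 0 0 0 1]
T3·…·T1 = [-1 0 0 1; 0 1 0 -3; 0 0 1 1; 0 0 0 1]
T4·…·T1 = [1 0 0 -1; 0 -2 0 6; 0 0 1/2 1/2; 0 0 0 1]
T5·…·T1 = [1 0 0 -1; 0 -2 0 6; 0 0 -1/2 -1/2; 0 0 0 1]
T6·…·T1 = [1 0 0 -1; 0 -2 0 6; 1/2 0 -1/2 -1; 0 0 0 1]

T = [1 0 0 -1; 0 -2 0 6; 1/2 0 -1/2 -1; 0 0 0 1]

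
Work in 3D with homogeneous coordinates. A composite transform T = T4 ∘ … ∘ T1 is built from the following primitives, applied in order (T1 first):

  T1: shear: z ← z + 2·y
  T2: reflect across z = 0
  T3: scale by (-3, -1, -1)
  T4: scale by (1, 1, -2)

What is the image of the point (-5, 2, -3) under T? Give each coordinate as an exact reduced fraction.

T1 shear: z ← z + 2·y: (-5, 2, -3) → (-5, 2, 1)
T2 reflect across z = 0: (-5, 2, 1) → (-5, 2, -1)
T3 scale by (-3, -1, -1): (-5, 2, -1) → (15, -2, 1)
T4 scale by (1, 1, -2): (15, -2, 1) → (15, -2, -2)

T(p) = (15, -2, -2)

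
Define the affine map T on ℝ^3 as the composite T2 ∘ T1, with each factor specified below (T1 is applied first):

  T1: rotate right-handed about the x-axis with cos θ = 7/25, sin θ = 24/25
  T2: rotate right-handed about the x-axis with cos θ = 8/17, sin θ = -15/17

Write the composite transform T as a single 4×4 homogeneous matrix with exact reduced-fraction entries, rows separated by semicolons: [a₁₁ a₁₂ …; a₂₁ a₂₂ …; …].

T = [1 0 0 0; 0 416/425 -87/425 0; 0 87/425 416/425 0; 0 0 0 1]

T1 = [1 0 0 0; 0 7/25 -24/25 0; 0 24/25 7/25 0; 0 0 0 1]
T2·T1 = [1 0 0 0; 0 416/425 -87/425 0; 0 87/425 416/425 0; 0 0 0 1]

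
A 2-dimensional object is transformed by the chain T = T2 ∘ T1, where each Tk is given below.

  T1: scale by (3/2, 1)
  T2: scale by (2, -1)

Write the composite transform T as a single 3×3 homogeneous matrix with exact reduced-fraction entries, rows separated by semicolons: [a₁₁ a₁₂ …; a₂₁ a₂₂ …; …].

T = [3 0 0; 0 -1 0; 0 0 1]

T1 = [3/2 0 0; 0 1 0; 0 0 1]
T2·T1 = [3 0 0; 0 -1 0; 0 0 1]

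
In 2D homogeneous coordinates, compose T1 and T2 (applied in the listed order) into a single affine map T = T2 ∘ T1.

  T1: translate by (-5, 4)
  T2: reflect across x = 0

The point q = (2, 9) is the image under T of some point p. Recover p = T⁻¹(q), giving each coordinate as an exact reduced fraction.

p = (3, 5)

T1 = [1 0 -5; 0 1 4; 0 0 1]
T2·T1 = [-1 0 5; 0 1 4; 0 0 1]
det M = -1; M⁻¹ = [-1 0 5; 0 1 -4; 0 0 1]
M⁻¹ · (2, 9)ᵀ = (3, 5)ᵀ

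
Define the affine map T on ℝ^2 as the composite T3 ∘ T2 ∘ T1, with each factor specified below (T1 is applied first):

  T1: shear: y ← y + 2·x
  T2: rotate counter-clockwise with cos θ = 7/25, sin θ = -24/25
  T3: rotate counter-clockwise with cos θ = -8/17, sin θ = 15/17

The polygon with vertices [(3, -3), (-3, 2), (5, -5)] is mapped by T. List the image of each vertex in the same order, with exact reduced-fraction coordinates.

image vertices: (21/425, 1803/425), (276/425, -2107/425), (7/85, 601/85)

T1 shear: y ← y + 2·x: (3, -3) → (3, 3); (-3, 2) → (-3, -4); (5, -5) → (5, 5)
T2 rotate counter-clockwise with cos θ = 7/25, sin θ = -24/25: (3, 3) → (93/25, -51/25); (-3, -4) → (-117/25, 44/25); (5, 5) → (31/5, -17/5)
T3 rotate counter-clockwise with cos θ = -8/17, sin θ = 15/17: (93/25, -51/25) → (21/425, 1803/425); (-117/25, 44/25) → (276/425, -2107/425); (31/5, -17/5) → (7/85, 601/85)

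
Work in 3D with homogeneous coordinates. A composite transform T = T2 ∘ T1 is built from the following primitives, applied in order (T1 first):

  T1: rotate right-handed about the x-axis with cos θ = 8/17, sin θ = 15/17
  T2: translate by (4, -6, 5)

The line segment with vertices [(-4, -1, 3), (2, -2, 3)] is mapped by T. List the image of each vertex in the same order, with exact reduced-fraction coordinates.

image vertices: (0, -155/17, 94/17), (6, -163/17, 79/17)

T1 rotate right-handed about the x-axis with cos θ = 8/17, sin θ = 15/17: (-4, -1, 3) → (-4, -53/17, 9/17); (2, -2, 3) → (2, -61/17, -6/17)
T2 translate by (4, -6, 5): (-4, -53/17, 9/17) → (0, -155/17, 94/17); (2, -61/17, -6/17) → (6, -163/17, 79/17)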